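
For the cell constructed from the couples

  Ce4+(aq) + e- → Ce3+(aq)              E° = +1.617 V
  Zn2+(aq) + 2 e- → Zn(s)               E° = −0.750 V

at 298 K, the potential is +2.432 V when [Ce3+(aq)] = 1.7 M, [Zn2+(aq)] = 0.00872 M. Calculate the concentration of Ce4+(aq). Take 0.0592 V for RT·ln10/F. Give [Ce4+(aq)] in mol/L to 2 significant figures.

2.0 M

The Ce⁴⁺/Ce³⁺ couple has the larger reduction potential, so it is the cathode: E°cell = +1.617 − (−0.750) = +2.367 V and n = 2.
Rearranging E = E° − (0.0592/n)·log Q gives log Q = 2(+2.367 − (+2.432))/0.0592 = −2.196.
The balanced reaction is 2 Ce4+(aq) + Zn(s) → 2 Ce3+(aq) + Zn2+(aq), so Q = ([Ce3+(aq)]^2·[Zn2+(aq)]) / [Ce4+(aq)]^2.
Substituting the known concentrations and solving, log [Ce4+(aq)] = 0.299 and [Ce4+(aq)] = 2.0 M.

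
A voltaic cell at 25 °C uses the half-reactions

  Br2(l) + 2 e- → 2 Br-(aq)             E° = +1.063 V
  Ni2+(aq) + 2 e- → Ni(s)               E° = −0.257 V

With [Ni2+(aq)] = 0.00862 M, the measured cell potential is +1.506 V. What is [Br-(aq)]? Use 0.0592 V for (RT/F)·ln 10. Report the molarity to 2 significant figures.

0.0078 M

With Br₂/Br⁻ at the cathode and Ni²⁺/Ni at the anode, E°cell = +1.063 − (−0.257) = +1.320 V (n = 2).
Since E = E° − (0.0592/n)·log Q, log Q = n(E° − E)/0.0592 = −6.284.
Balancing electrons gives Br2(l) + Ni(s) → 2 Br-(aq) + Ni2+(aq); thus Q = [Br-(aq)]^2·[Ni2+(aq)].
Isolating [Br-(aq)] in Q = 10^{−6.284} yields log [Br-(aq)] = −2.110, i.e. 0.0078 M.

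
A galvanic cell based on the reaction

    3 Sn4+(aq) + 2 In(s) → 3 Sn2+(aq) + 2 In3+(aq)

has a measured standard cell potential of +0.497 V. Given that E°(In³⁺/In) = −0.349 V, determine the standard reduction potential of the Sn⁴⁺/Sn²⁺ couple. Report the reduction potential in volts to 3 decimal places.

+0.148 V

In the reaction as written the Sn⁴⁺/Sn²⁺ couple is reduced (cathode) and In³⁺/In is oxidized (anode), so E°cell = E°(Sn⁴⁺/Sn²⁺) − E°(In³⁺/In).
E°(Sn⁴⁺/Sn²⁺) = E°cell + E°(anode) = +0.497 + (−0.349) = +0.148 V.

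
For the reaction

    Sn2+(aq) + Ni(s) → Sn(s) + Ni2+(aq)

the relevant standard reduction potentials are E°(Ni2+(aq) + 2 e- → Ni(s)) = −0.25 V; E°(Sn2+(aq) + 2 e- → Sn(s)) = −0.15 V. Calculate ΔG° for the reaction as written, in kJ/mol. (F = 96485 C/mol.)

−19.3 kJ/mol

In the reaction as written Sn2+(aq) is reduced, so the Sn²⁺/Sn couple is the cathode and Ni²⁺/Ni is the anode.
E°cell = −0.15 − (−0.25) = +0.10 V; balancing electrons gives n = 2.
ΔG° = −nFE°cell = −(2)(96485)(+0.10) J/mol = −19.3 kJ/mol.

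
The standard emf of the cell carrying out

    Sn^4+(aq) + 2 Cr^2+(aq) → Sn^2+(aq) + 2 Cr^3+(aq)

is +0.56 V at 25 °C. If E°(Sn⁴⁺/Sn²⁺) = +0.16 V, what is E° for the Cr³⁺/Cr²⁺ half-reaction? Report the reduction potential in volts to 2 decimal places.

−0.40 V

In the reaction as written the Sn⁴⁺/Sn²⁺ couple is reduced (cathode) and Cr³⁺/Cr²⁺ is oxidized (anode), so E°cell = E°(Sn⁴⁺/Sn²⁺) − E°(Cr³⁺/Cr²⁺).
E°(Cr³⁺/Cr²⁺) = E°(cathode) − E°cell = +0.16 − (+0.56) = −0.40 V.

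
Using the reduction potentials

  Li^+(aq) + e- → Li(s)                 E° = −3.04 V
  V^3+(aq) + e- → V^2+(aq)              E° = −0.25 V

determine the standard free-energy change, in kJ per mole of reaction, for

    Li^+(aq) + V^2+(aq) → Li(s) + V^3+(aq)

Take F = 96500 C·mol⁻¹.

In the reaction as written Li^+(aq) is reduced, so the Li⁺/Li couple is the cathode and V³⁺/V²⁺ is the anode.
E°cell = −3.04 − (−0.25) = −2.79 V; balancing electrons gives n = 1.
ΔG° = −nFE°cell = −(1)(96500)(−2.79) J/mol = +269 kJ/mol.

+269 kJ/mol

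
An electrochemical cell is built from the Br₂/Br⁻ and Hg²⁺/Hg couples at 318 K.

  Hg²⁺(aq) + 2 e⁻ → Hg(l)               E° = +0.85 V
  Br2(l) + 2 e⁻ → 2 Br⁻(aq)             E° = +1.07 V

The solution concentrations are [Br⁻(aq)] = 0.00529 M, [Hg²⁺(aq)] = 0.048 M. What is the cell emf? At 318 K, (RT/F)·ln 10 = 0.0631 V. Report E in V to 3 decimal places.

Since E°(Br₂/Br⁻) > E°(Hg²⁺/Hg), Br₂/Br⁻ serves as the cathode.
E°cell = +1.07 − (+0.85) = +0.22 V, with n = 2 electrons transferred.
For the overall reaction Br2(l) + Hg(l) → 2 Br⁻(aq) + Hg²⁺(aq), Q = [Br⁻(aq)]^2·[Hg²⁺(aq)] = 1.34×10^−6, giving log Q = −5.872.
By the Nernst equation, E = +0.22 − (0.0631/2)·(−5.872) = +0.405 V.

+0.405 V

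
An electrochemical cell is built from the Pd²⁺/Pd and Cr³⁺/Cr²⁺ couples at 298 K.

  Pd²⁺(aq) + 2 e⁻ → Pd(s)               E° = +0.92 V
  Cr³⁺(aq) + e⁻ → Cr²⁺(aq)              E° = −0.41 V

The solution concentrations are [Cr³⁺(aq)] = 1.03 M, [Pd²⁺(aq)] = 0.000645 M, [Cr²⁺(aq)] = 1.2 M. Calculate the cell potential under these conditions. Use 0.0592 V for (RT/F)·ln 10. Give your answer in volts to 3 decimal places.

+1.239 V

Since E°(Pd²⁺/Pd) > E°(Cr³⁺/Cr²⁺), Pd²⁺/Pd serves as the cathode.
The standard potential is +0.92 − (−0.41) = +1.33 V and the balanced reaction transfers n = 2 electrons.
Balancing gives Pd²⁺(aq) + 2 Cr²⁺(aq) → Pd(s) + 2 Cr³⁺(aq); hence Q = [Cr³⁺(aq)]^2 / ([Pd²⁺(aq)]·[Cr²⁺(aq)]^2) = 1.14×10^3 (log Q = 3.058).
Applying E = E° − (RT ln10/nF)·log Q gives +1.33 − (0.0592/2)(3.058) = +1.239 V.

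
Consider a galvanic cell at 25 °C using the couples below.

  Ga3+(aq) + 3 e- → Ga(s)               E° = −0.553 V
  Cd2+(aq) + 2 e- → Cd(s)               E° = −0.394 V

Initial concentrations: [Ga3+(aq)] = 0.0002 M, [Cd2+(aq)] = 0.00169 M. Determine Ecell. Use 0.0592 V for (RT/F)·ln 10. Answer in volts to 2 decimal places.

+0.15 V

The Cd²⁺/Cd couple has the more positive E°, so it is the cathode; Ga³⁺/Ga is the anode.
The standard potential is −0.394 − (−0.553) = +0.159 V and the balanced reaction transfers n = 6 electrons.
The balanced reaction is 3 Cd2+(aq) + 2 Ga(s) → 3 Cd(s) + 2 Ga3+(aq), so Q = [Ga3+(aq)]^2 / [Cd2+(aq)]^3 = 8.29 and log Q = 0.918.
By the Nernst equation, E = +0.159 − (0.0592/6)·(0.918) = +0.15 V.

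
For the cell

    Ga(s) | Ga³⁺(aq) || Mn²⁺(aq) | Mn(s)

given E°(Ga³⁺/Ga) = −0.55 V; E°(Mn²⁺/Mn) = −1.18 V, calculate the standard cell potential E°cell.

−0.63 V

By convention the left-hand electrode in cell notation is the anode (oxidation) and the right-hand electrode is the cathode (reduction).
E°cell = E°(right) − E°(left) = −1.18 − (−0.55) = −0.63 V.
The negative sign shows that, as written, the cell would require an external voltage to drive the reaction.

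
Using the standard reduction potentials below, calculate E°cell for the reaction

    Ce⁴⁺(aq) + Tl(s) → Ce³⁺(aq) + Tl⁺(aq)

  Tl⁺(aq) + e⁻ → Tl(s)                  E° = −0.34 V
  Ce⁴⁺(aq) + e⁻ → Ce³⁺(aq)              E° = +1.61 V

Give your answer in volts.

Ce⁴⁺(aq) gains electrons, so the Ce⁴⁺/Ce³⁺ couple is the cathode; the Tl⁺/Tl couple is the anode.
E°cell = E°(cathode) − E°(anode) = +1.61 − (−0.34) = +1.95 V.
The positive value indicates the reaction is spontaneous as written.

+1.95 V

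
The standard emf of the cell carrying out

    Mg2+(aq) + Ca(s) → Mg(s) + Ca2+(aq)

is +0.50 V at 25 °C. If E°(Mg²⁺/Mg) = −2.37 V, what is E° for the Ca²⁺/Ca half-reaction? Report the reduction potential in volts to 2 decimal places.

In the reaction as written the Mg²⁺/Mg couple is reduced (cathode) and Ca²⁺/Ca is oxidized (anode), so E°cell = E°(Mg²⁺/Mg) − E°(Ca²⁺/Ca).
E°(Ca²⁺/Ca) = E°(cathode) − E°cell = −2.37 − (+0.50) = −2.87 V.

−2.87 V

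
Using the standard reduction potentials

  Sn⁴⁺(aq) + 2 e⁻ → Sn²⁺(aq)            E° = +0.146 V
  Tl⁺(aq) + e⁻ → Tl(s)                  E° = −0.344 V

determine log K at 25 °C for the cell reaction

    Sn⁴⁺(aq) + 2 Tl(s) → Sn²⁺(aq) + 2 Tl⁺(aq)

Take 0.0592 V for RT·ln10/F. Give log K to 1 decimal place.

log K = 16.6

The Sn⁴⁺/Sn²⁺ couple is reduced (cathode); E°cell = +0.146 − (−0.344) = +0.490 V with n = 2.
At equilibrium E = 0, so log K = nE°cell / 0.0592 = (2)(+0.490) / 0.0592 = 16.6.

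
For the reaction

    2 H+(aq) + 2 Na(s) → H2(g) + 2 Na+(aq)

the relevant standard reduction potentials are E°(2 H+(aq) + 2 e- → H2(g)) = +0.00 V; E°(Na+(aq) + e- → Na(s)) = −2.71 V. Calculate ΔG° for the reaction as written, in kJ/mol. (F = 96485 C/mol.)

In the reaction as written H+(aq) is reduced, so the 2H⁺/H₂ couple is the cathode and Na⁺/Na is the anode.
E°cell = +0.00 − (−2.71) = +2.71 V; balancing electrons gives n = 2.
ΔG° = −nFE°cell = −(2)(96485)(+2.71) J/mol = −523 kJ/mol.

−523 kJ/mol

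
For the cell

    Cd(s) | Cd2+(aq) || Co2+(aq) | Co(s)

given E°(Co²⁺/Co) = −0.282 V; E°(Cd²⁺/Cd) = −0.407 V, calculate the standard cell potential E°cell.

By convention the left-hand electrode in cell notation is the anode (oxidation) and the right-hand electrode is the cathode (reduction).
E°cell = E°(right) − E°(left) = −0.282 − (−0.407) = +0.125 V.

+0.125 V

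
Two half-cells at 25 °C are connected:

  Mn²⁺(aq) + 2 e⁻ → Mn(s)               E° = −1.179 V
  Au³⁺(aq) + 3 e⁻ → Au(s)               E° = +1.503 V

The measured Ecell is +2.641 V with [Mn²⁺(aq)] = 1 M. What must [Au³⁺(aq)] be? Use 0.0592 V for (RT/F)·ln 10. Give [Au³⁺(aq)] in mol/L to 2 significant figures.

0.0084 M

The Au³⁺/Au couple has the larger reduction potential, so it is the cathode: E°cell = +1.503 − (−1.179) = +2.682 V and n = 6.
Since E = E° − (0.0592/n)·log Q, log Q = n(E° − E)/0.0592 = 4.155.
For 2 Au³⁺(aq) + 3 Mn(s) → 2 Au(s) + 3 Mn²⁺(aq), the reaction quotient is Q = [Mn²⁺(aq)]^3 / [Au³⁺(aq)]^2.
Substituting the known concentrations and solving, log [Au³⁺(aq)] = −2.078 and [Au³⁺(aq)] = 0.0084 M.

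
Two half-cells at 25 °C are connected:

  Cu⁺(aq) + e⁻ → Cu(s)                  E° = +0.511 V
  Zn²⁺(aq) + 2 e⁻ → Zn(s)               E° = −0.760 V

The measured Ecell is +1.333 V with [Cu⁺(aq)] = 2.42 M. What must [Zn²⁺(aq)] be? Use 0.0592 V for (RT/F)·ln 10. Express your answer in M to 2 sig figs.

0.047 M

With Cu⁺/Cu at the cathode and Zn²⁺/Zn at the anode, E°cell = +0.511 − (−0.760) = +1.271 V (n = 2).
Rearranging E = E° − (0.0592/n)·log Q gives log Q = 2(+1.271 − (+1.333))/0.0592 = −2.095.
Balancing electrons gives 2 Cu⁺(aq) + Zn(s) → 2 Cu(s) + Zn²⁺(aq); thus Q = [Zn²⁺(aq)] / [Cu⁺(aq)]^2.
Solving for the unknown gives log [Zn²⁺(aq)] = −1.327, so [Zn²⁺(aq)] ≈ 0.047 M.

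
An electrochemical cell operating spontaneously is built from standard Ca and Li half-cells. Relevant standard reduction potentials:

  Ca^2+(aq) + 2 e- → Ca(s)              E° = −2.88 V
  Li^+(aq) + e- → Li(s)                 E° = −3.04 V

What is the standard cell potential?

Of the two couples in this cell, the one with the more positive reduction potential is reduced at the cathode: here that is Ca²⁺/Ca (−2.88 V); Li⁺/Li (−3.04 V) is the anode.
E°cell = E°(cathode) − E°(anode) = −2.88 − (−3.04) = +0.16 V.

+0.16 V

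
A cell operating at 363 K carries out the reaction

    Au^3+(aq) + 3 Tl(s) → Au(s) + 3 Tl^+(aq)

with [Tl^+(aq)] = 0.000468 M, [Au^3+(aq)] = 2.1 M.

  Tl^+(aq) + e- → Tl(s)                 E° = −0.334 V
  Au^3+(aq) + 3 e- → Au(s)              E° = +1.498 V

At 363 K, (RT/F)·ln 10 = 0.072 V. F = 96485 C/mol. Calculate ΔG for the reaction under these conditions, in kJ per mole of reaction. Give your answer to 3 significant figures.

The standard cell potential is +1.498 − (−0.334) = +1.832 V, with n = 3 electrons in the balanced equation.
Q = [Tl^+(aq)]^3 / [Au^3+(aq)] = 4.88×10^−11, so log Q = −10.311 and E = +1.832 − (0.072/3)(−10.311) = +2.0795 V.
ΔG = −nFE = −(3)(96485)(+2.0795) J/mol = −602 kJ/mol.

−602 kJ/mol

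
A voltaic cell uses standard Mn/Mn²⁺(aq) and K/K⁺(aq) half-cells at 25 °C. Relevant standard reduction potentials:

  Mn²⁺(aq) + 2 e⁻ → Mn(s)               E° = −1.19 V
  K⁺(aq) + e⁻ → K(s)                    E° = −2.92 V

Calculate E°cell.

+1.73 V

Of the two couples in this cell, the one with the more positive reduction potential is reduced at the cathode: here that is Mn²⁺/Mn (−1.19 V); K⁺/K (−2.92 V) is the anode.
E°cell = E°(cathode) − E°(anode) = −1.19 − (−2.92) = +1.73 V.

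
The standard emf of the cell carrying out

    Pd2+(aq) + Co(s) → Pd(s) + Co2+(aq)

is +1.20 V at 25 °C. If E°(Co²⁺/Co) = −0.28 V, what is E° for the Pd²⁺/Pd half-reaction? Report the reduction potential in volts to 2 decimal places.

In the reaction as written the Pd²⁺/Pd couple is reduced (cathode) and Co²⁺/Co is oxidized (anode), so E°cell = E°(Pd²⁺/Pd) − E°(Co²⁺/Co).
E°(Pd²⁺/Pd) = E°cell + E°(anode) = +1.20 + (−0.28) = +0.92 V.

+0.92 V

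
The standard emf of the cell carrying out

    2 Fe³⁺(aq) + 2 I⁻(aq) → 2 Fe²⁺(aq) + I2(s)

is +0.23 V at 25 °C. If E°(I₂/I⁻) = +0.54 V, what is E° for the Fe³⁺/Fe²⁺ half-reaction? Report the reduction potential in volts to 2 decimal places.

+0.77 V

In the reaction as written the Fe³⁺/Fe²⁺ couple is reduced (cathode) and I₂/I⁻ is oxidized (anode), so E°cell = E°(Fe³⁺/Fe²⁺) − E°(I₂/I⁻).
E°(Fe³⁺/Fe²⁺) = E°cell + E°(anode) = +0.23 + (+0.54) = +0.77 V.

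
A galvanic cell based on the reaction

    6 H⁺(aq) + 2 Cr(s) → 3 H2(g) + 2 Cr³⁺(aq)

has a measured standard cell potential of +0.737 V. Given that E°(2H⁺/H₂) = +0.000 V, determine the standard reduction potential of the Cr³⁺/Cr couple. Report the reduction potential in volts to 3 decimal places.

In the reaction as written the 2H⁺/H₂ couple is reduced (cathode) and Cr³⁺/Cr is oxidized (anode), so E°cell = E°(2H⁺/H₂) − E°(Cr³⁺/Cr).
E°(Cr³⁺/Cr) = E°(cathode) − E°cell = +0.000 − (+0.737) = −0.737 V.

−0.737 V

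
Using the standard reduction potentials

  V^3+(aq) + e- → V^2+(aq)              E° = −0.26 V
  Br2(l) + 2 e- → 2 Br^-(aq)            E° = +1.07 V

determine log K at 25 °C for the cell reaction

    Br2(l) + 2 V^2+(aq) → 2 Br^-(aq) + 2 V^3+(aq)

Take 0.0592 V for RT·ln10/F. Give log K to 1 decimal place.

log K = 44.9

The Br₂/Br⁻ couple is reduced (cathode); E°cell = +1.07 − (−0.26) = +1.33 V with n = 2.
At equilibrium E = 0, so log K = nE°cell / 0.0592 = (2)(+1.33) / 0.0592 = 44.9.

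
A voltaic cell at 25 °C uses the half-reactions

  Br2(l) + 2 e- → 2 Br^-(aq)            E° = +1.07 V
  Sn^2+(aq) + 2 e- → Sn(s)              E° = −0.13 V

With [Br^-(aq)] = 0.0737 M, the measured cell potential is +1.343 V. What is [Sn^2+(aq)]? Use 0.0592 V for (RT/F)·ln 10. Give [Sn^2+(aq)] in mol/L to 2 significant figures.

Br₂/Br⁻ is the cathode (higher E°); E°cell = +1.07 − (−0.13) = +1.20 V with n = 2.
Since E = E° − (0.0592/n)·log Q, log Q = n(E° − E)/0.0592 = −4.831.
For Br2(l) + Sn(s) → 2 Br^-(aq) + Sn^2+(aq), the reaction quotient is Q = [Br^-(aq)]^2·[Sn^2+(aq)].
Solving for the unknown gives log [Sn^2+(aq)] = −2.566, so [Sn^2+(aq)] ≈ 0.0027 M.

0.0027 M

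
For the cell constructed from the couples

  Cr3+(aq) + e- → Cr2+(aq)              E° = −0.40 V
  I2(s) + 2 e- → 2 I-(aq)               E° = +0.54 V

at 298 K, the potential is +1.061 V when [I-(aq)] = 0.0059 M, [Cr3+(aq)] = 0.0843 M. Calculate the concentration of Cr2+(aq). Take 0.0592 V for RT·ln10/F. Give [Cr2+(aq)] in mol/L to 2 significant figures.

I₂/I⁻ is the cathode (higher E°); E°cell = +0.54 − (−0.40) = +0.94 V with n = 2.
Since E = E° − (0.0592/n)·log Q, log Q = n(E° − E)/0.0592 = −4.088.
Balancing electrons gives I2(s) + 2 Cr2+(aq) → 2 I-(aq) + 2 Cr3+(aq); thus Q = ([I-(aq)]^2·[Cr3+(aq)]^2) / [Cr2+(aq)]^2.
Solving for the unknown gives log [Cr2+(aq)] = −1.259, so [Cr2+(aq)] ≈ 0.055 M.

0.055 M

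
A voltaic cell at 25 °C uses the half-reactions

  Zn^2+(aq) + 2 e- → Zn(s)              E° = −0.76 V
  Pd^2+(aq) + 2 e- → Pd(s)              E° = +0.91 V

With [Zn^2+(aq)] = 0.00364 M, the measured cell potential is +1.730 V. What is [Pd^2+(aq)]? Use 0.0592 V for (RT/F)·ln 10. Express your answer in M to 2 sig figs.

0.39 M

Pd²⁺/Pd is the cathode (higher E°); E°cell = +0.91 − (−0.76) = +1.67 V with n = 2.
Since E = E° − (0.0592/n)·log Q, log Q = n(E° − E)/0.0592 = −2.027.
The balanced reaction is Pd^2+(aq) + Zn(s) → Pd(s) + Zn^2+(aq), so Q = [Zn^2+(aq)] / [Pd^2+(aq)].
Isolating [Pd^2+(aq)] in Q = 10^{−2.027} yields log [Pd^2+(aq)] = −0.412, i.e. 0.39 M.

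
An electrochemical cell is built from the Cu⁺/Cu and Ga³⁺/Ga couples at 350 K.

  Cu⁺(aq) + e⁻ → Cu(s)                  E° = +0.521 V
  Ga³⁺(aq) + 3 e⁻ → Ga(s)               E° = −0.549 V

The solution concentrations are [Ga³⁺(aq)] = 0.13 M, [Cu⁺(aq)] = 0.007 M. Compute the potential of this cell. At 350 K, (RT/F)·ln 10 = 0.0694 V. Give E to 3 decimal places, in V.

The Cu⁺/Cu couple has the more positive E°, so it is the cathode; Ga³⁺/Ga is the anode.
The standard potential is +0.521 − (−0.549) = +1.070 V and the balanced reaction transfers n = 3 electrons.
For the overall reaction 3 Cu⁺(aq) + Ga(s) → 3 Cu(s) + Ga³⁺(aq), Q = [Ga³⁺(aq)] / [Cu⁺(aq)]^3 = 3.79×10^5, giving log Q = 5.579.
By the Nernst equation, E = +1.070 − (0.0694/3)·(5.579) = +0.941 V.

+0.941 V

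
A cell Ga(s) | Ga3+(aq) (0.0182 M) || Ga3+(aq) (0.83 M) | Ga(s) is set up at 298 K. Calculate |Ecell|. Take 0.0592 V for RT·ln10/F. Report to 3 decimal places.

0.033 V

For a concentration cell E°cell = 0, since both electrodes use the same couple.
The compartment with the higher Ga3+(aq) concentration (0.83 M) acts as the cathode; ions are reduced there and produced at the dilute (0.0182 M) anode.
With n = 3, Ecell = −(0.0592/3)·log([dilute]/[conc]) = −(0.0592/3)·log(0.0182/0.83) = +0.033 V.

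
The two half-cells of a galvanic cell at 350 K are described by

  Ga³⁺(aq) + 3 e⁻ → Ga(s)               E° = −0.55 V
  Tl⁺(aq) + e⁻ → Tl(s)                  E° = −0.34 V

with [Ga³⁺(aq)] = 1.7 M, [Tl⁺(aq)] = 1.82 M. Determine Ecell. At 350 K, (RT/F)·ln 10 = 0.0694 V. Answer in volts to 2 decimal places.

+0.22 V

Tl⁺/Tl is reduced (cathode, E° = −0.34 V) and Ga³⁺/Ga is oxidized (anode).
The standard potential is −0.34 − (−0.55) = +0.21 V and the balanced reaction transfers n = 3 electrons.
The balanced reaction is 3 Tl⁺(aq) + Ga(s) → 3 Tl(s) + Ga³⁺(aq), so Q = [Ga³⁺(aq)] / [Tl⁺(aq)]^3 = 0.282 and log Q = −0.550.
Applying E = E° − (RT ln10/nF)·log Q gives +0.21 − (0.0694/3)(−0.550) = +0.22 V.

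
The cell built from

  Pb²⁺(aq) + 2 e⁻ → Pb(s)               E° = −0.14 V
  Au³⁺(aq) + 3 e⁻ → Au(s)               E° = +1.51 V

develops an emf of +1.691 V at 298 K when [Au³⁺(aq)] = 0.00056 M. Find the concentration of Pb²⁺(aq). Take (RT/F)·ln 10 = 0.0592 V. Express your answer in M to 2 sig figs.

0.00028 M

With Au³⁺/Au at the cathode and Pb²⁺/Pb at the anode, E°cell = +1.51 − (−0.14) = +1.65 V (n = 6).
From the Nernst equation, log Q = n(E° − E)/0.0592 = 6·(+1.65 − (+1.691))/0.0592 = −4.155.
For 2 Au³⁺(aq) + 3 Pb(s) → 2 Au(s) + 3 Pb²⁺(aq), the reaction quotient is Q = [Pb²⁺(aq)]^3 / [Au³⁺(aq)]^2.
Substituting the known concentrations and solving, log [Pb²⁺(aq)] = −3.553 and [Pb²⁺(aq)] = 0.00028 M.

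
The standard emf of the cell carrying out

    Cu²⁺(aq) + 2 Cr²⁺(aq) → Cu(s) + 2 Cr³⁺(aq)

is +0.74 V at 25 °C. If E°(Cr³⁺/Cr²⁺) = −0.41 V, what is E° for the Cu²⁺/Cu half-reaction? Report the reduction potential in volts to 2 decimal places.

+0.33 V

In the reaction as written the Cu²⁺/Cu couple is reduced (cathode) and Cr³⁺/Cr²⁺ is oxidized (anode), so E°cell = E°(Cu²⁺/Cu) − E°(Cr³⁺/Cr²⁺).
E°(Cu²⁺/Cu) = E°cell + E°(anode) = +0.74 + (−0.41) = +0.33 V.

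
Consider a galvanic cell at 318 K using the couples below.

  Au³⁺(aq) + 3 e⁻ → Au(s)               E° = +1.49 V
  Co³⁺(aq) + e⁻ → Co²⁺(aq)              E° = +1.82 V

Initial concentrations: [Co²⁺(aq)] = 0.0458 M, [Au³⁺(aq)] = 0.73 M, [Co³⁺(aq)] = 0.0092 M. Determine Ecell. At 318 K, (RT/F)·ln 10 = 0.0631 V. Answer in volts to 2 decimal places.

+0.29 V

The Co³⁺/Co²⁺ couple has the more positive E°, so it is the cathode; Au³⁺/Au is the anode.
The standard potential is +1.82 − (+1.49) = +0.33 V and the balanced reaction transfers n = 3 electrons.
Balancing gives 3 Co³⁺(aq) + Au(s) → 3 Co²⁺(aq) + Au³⁺(aq); hence Q = ([Co²⁺(aq)]^3·[Au³⁺(aq)]) / [Co³⁺(aq)]^3 = 90.1 (log Q = 1.955).
Applying E = E° − (RT ln10/nF)·log Q gives +0.33 − (0.0631/3)(1.955) = +0.29 V.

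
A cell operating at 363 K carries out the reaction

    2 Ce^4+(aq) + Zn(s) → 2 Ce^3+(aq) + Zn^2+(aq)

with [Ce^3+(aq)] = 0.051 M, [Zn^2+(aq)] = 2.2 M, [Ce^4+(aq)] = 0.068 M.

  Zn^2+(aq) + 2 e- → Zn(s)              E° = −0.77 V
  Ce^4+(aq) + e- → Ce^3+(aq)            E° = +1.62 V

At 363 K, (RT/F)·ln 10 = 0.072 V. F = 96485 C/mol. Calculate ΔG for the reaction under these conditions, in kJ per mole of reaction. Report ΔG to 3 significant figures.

With Ce⁴⁺/Ce³⁺ reduced at the cathode, E°cell = +1.62 − (−0.77) = +2.39 V and n = 2.
Q = ([Ce^3+(aq)]^2·[Zn^2+(aq)]) / [Ce^4+(aq)]^2 = 1.24, so log Q = 0.093 and E = +2.39 − (0.072/2)(0.093) = +2.3867 V.
ΔG = −nFE = −(2)(96485)(+2.3867) J/mol = −461 kJ/mol.

−461 kJ/mol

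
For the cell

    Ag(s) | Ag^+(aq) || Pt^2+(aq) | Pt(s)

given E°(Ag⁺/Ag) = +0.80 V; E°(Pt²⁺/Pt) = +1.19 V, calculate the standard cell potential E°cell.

By convention the left-hand electrode in cell notation is the anode (oxidation) and the right-hand electrode is the cathode (reduction).
E°cell = E°(right) − E°(left) = +1.19 − (+0.80) = +0.39 V.

+0.39 V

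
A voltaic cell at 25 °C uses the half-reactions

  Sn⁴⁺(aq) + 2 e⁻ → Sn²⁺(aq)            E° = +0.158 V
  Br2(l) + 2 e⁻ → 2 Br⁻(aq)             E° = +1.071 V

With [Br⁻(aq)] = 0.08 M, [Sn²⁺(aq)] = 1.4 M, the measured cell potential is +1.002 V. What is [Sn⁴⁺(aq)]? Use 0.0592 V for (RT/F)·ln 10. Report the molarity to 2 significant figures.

Br₂/Br⁻ is the cathode (higher E°); E°cell = +1.071 − (+0.158) = +0.913 V with n = 2.
From the Nernst equation, log Q = n(E° − E)/0.0592 = 2·(+0.913 − (+1.002))/0.0592 = −3.007.
The balanced reaction is Br2(l) + Sn²⁺(aq) → 2 Br⁻(aq) + Sn⁴⁺(aq), so Q = ([Br⁻(aq)]^2·[Sn⁴⁺(aq)]) / [Sn²⁺(aq)].
Solving for the unknown gives log [Sn⁴⁺(aq)] = −0.667, so [Sn⁴⁺(aq)] ≈ 0.22 M.

0.22 M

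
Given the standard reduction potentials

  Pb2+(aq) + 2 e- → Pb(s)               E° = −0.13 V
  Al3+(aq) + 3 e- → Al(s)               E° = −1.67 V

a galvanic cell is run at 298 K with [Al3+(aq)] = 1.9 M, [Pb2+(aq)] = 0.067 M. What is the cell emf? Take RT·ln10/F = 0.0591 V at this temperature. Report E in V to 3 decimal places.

Pb²⁺/Pb is reduced (cathode, E° = −0.13 V) and Al³⁺/Al is oxidized (anode).
E°cell = E°cat − E°an = −0.13 − (−1.67) = +1.54 V; n = 6.
Balancing gives 3 Pb2+(aq) + 2 Al(s) → 3 Pb(s) + 2 Al3+(aq); hence Q = [Al3+(aq)]^2 / [Pb2+(aq)]^3 = 1.2×10^4 (log Q = 4.079).
E = E° − (0.0591/n)·log Q = +1.54 − (0.0591/6)(4.079) = +1.500 V.

+1.500 V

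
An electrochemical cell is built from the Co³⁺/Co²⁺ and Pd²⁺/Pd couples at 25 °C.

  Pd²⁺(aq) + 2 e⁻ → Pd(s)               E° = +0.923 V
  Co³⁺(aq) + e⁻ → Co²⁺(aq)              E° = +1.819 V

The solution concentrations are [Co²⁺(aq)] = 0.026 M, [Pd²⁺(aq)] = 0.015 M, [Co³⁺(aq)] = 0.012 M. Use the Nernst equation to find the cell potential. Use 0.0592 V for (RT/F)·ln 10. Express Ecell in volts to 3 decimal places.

The Co³⁺/Co²⁺ couple has the more positive E°, so it is the cathode; Pd²⁺/Pd is the anode.
E°cell = +1.819 − (+0.923) = +0.896 V, with n = 2 electrons transferred.
For the overall reaction 2 Co³⁺(aq) + Pd(s) → 2 Co²⁺(aq) + Pd²⁺(aq), Q = ([Co²⁺(aq)]^2·[Pd²⁺(aq)]) / [Co³⁺(aq)]^2 = 0.0704, giving log Q = −1.152.
E = E° − (0.0592/n)·log Q = +0.896 − (0.0592/2)(−1.152) = +0.930 V.

+0.930 V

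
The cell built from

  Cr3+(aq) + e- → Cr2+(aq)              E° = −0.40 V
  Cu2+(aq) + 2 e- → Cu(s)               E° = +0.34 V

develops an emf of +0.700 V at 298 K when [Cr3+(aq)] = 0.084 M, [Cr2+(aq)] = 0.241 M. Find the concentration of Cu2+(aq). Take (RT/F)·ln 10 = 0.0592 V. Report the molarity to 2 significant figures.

0.0054 M

With Cu²⁺/Cu at the cathode and Cr³⁺/Cr²⁺ at the anode, E°cell = +0.34 − (−0.40) = +0.74 V (n = 2).
Since E = E° − (0.0592/n)·log Q, log Q = n(E° − E)/0.0592 = 1.351.
For Cu2+(aq) + 2 Cr2+(aq) → Cu(s) + 2 Cr3+(aq), the reaction quotient is Q = [Cr3+(aq)]^2 / ([Cu2+(aq)]·[Cr2+(aq)]^2).
Substituting the known concentrations and solving, log [Cu2+(aq)] = −2.266 and [Cu2+(aq)] = 0.0054 M.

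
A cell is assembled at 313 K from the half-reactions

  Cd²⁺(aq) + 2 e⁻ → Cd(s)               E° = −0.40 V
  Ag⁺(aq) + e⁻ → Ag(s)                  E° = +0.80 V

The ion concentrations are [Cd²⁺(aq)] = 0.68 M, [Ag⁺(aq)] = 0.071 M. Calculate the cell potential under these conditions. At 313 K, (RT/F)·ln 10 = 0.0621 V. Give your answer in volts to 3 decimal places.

Ag⁺/Ag is reduced (cathode, E° = +0.80 V) and Cd²⁺/Cd is oxidized (anode).
E°cell = E°cat − E°an = +0.80 − (−0.40) = +1.20 V; n = 2.
For the overall reaction 2 Ag⁺(aq) + Cd(s) → 2 Ag(s) + Cd²⁺(aq), Q = [Cd²⁺(aq)] / [Ag⁺(aq)]^2 = 135, giving log Q = 2.130.
By the Nernst equation, E = +1.20 − (0.0621/2)·(2.130) = +1.134 V.

+1.134 V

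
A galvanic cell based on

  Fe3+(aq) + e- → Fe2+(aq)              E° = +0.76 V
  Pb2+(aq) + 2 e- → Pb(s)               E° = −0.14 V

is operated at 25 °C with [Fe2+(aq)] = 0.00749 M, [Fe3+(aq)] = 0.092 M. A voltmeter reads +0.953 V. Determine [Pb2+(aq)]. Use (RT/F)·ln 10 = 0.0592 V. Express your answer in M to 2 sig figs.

With Fe³⁺/Fe²⁺ at the cathode and Pb²⁺/Pb at the anode, E°cell = +0.76 − (−0.14) = +0.90 V (n = 2).
Since E = E° − (0.0592/n)·log Q, log Q = n(E° − E)/0.0592 = −1.791.
The balanced reaction is 2 Fe3+(aq) + Pb(s) → 2 Fe2+(aq) + Pb2+(aq), so Q = ([Fe2+(aq)]^2·[Pb2+(aq)]) / [Fe3+(aq)]^2.
Isolating [Pb2+(aq)] in Q = 10^{−1.791} yields log [Pb2+(aq)] = 0.388, i.e. 2.4 M.

2.4 M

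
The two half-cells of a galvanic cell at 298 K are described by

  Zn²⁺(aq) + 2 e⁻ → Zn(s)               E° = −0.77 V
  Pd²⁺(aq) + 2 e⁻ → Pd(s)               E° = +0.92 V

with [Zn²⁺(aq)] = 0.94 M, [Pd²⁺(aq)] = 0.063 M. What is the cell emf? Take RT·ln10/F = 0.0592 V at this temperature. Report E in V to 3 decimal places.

The Pd²⁺/Pd couple has the more positive E°, so it is the cathode; Zn²⁺/Zn is the anode.
The standard potential is +0.92 − (−0.77) = +1.69 V and the balanced reaction transfers n = 2 electrons.
Balancing gives Pd²⁺(aq) + Zn(s) → Pd(s) + Zn²⁺(aq); hence Q = [Zn²⁺(aq)] / [Pd²⁺(aq)] = 14.9 (log Q = 1.174).
E = E° − (0.0592/n)·log Q = +1.69 − (0.0592/2)(1.174) = +1.655 V.

+1.655 V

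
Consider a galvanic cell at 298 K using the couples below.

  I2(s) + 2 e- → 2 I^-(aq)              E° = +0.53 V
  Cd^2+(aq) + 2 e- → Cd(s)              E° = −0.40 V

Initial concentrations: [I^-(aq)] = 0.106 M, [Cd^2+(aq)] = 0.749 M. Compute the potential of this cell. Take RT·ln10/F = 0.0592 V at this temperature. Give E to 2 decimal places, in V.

+0.99 V

I₂/I⁻ is reduced (cathode, E° = +0.53 V) and Cd²⁺/Cd is oxidized (anode).
E°cell = +0.53 − (−0.40) = +0.93 V, with n = 2 electrons transferred.
Balancing gives I2(s) + Cd(s) → 2 I^-(aq) + Cd^2+(aq); hence Q = [I^-(aq)]^2·[Cd^2+(aq)] = 0.00842 (log Q = −2.075).
By the Nernst equation, E = +0.93 − (0.0592/2)·(−2.075) = +0.99 V.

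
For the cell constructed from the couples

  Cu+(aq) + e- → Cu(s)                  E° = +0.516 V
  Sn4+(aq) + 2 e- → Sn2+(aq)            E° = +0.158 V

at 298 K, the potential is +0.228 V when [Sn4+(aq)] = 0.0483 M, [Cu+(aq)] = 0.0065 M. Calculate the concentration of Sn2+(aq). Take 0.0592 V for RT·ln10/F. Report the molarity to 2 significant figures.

The Cu⁺/Cu couple has the larger reduction potential, so it is the cathode: E°cell = +0.516 − (+0.158) = +0.358 V and n = 2.
Since E = E° − (0.0592/n)·log Q, log Q = n(E° − E)/0.0592 = 4.392.
Balancing electrons gives 2 Cu+(aq) + Sn2+(aq) → 2 Cu(s) + Sn4+(aq); thus Q = [Sn4+(aq)] / ([Cu+(aq)]^2·[Sn2+(aq)]).
Isolating [Sn2+(aq)] in Q = 10^{4.392} yields log [Sn2+(aq)] = −1.334, i.e. 0.046 M.

0.046 M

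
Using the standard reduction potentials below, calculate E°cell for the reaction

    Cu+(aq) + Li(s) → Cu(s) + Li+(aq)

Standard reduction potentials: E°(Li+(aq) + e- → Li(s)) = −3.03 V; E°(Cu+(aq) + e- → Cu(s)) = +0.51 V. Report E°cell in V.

In the reaction as written, Cu+(aq) is reduced (cathode) and Li+(aq) is produced by oxidation at the anode.
E°cell = E°(cathode) − E°(anode) = +0.51 − (−3.03) = +3.54 V.
The positive value indicates the reaction is spontaneous as written.

+3.54 V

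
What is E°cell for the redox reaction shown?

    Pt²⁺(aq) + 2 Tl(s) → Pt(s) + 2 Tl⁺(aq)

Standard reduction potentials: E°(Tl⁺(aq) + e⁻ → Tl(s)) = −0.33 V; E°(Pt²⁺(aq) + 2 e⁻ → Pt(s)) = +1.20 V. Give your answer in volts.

+1.53 V

Pt²⁺(aq) gains electrons, so the Pt²⁺/Pt couple is the cathode; the Tl⁺/Tl couple is the anode.
E°cell = E°(cathode) − E°(anode) = +1.20 − (−0.33) = +1.53 V.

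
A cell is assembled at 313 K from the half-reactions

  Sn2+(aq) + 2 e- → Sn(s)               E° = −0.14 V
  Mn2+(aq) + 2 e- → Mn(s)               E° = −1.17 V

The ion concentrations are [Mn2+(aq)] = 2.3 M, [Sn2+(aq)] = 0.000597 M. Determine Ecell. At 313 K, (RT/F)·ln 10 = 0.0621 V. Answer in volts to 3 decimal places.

Sn²⁺/Sn is reduced (cathode, E° = −0.14 V) and Mn²⁺/Mn is oxidized (anode).
The standard potential is −0.14 − (−1.17) = +1.03 V and the balanced reaction transfers n = 2 electrons.
For the overall reaction Sn2+(aq) + Mn(s) → Sn(s) + Mn2+(aq), Q = [Mn2+(aq)] / [Sn2+(aq)] = 3.85×10^3, giving log Q = 3.586.
Applying E = E° − (RT ln10/nF)·log Q gives +1.03 − (0.0621/2)(3.586) = +0.919 V.

+0.919 V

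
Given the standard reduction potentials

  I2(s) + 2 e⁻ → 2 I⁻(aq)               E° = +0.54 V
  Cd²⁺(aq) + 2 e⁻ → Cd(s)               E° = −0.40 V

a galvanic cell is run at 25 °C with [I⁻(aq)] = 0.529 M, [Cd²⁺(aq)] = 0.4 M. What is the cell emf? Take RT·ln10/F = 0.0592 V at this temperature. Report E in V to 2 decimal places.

+0.97 V

I₂/I⁻ is reduced (cathode, E° = +0.54 V) and Cd²⁺/Cd is oxidized (anode).
E°cell = E°cat − E°an = +0.54 − (−0.40) = +0.94 V; n = 2.
The balanced reaction is I2(s) + Cd(s) → 2 I⁻(aq) + Cd²⁺(aq), so Q = [I⁻(aq)]^2·[Cd²⁺(aq)] = 0.112 and log Q = −0.951.
Applying E = E° − (RT ln10/nF)·log Q gives +0.94 − (0.0592/2)(−0.951) = +0.97 V.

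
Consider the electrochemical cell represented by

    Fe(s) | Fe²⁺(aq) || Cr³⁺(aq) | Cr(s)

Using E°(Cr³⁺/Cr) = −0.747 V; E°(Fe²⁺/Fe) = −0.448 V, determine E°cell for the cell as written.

−0.299 V

By convention the left-hand electrode in cell notation is the anode (oxidation) and the right-hand electrode is the cathode (reduction).
E°cell = E°(right) − E°(left) = −0.747 − (−0.448) = −0.299 V.
The negative sign shows that, as written, the cell would require an external voltage to drive the reaction.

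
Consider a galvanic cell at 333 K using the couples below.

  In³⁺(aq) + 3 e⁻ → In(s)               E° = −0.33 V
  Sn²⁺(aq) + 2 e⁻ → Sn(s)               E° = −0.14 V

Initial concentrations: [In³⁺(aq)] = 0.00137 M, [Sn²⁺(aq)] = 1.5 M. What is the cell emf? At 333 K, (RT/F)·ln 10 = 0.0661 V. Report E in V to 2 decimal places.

The Sn²⁺/Sn couple has the more positive E°, so it is the cathode; In³⁺/In is the anode.
The standard potential is −0.14 − (−0.33) = +0.19 V and the balanced reaction transfers n = 6 electrons.
The balanced reaction is 3 Sn²⁺(aq) + 2 In(s) → 3 Sn(s) + 2 In³⁺(aq), so Q = [In³⁺(aq)]^2 / [Sn²⁺(aq)]^3 = 5.56×10^−7 and log Q = −6.255.
E = E° − (0.0661/n)·log Q = +0.19 − (0.0661/6)(−6.255) = +0.26 V.

+0.26 V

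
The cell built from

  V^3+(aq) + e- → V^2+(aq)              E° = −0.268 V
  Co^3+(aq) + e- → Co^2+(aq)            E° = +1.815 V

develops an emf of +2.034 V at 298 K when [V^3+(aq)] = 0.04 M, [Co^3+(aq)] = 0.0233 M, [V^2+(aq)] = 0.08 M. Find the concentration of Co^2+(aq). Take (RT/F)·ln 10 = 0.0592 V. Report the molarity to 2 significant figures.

0.31 M

The Co³⁺/Co²⁺ couple has the larger reduction potential, so it is the cathode: E°cell = +1.815 − (−0.268) = +2.083 V and n = 1.
Rearranging E = E° − (0.0592/n)·log Q gives log Q = 1(+2.083 − (+2.034))/0.0592 = 0.828.
For Co^3+(aq) + V^2+(aq) → Co^2+(aq) + V^3+(aq), the reaction quotient is Q = ([Co^2+(aq)]·[V^3+(aq)]) / ([Co^3+(aq)]·[V^2+(aq)]).
Substituting the known concentrations and solving, log [Co^2+(aq)] = −0.504 and [Co^2+(aq)] = 0.31 M.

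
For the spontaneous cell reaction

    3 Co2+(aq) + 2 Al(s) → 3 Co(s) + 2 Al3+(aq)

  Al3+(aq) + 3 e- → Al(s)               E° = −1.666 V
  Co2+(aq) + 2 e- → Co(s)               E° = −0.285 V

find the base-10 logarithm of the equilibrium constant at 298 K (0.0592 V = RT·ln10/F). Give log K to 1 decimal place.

log K = 140.0

The Co²⁺/Co couple is reduced (cathode); E°cell = −0.285 − (−1.666) = +1.381 V with n = 6.
At equilibrium E = 0, so log K = nE°cell / 0.0592 = (6)(+1.381) / 0.0592 = 140.0.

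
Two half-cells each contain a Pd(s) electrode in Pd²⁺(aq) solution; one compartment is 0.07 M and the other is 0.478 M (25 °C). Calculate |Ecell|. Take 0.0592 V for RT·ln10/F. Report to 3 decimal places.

For a concentration cell E°cell = 0, since both electrodes use the same couple.
The compartment with the higher Pd²⁺(aq) concentration (0.478 M) acts as the cathode; ions are reduced there and produced at the dilute (0.07 M) anode.
With n = 2, Ecell = −(0.0592/2)·log([dilute]/[conc]) = −(0.0592/2)·log(0.07/0.478) = +0.025 V.

0.025 V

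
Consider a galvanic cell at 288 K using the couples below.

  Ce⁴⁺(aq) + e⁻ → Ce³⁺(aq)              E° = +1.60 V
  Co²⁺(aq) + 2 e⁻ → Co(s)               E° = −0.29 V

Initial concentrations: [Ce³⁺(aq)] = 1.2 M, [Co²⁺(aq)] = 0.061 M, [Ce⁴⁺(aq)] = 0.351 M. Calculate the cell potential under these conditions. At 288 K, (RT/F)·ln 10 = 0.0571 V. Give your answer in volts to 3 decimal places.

Since E°(Ce⁴⁺/Ce³⁺) > E°(Co²⁺/Co), Ce⁴⁺/Ce³⁺ serves as the cathode.
E°cell = E°cat − E°an = +1.60 − (−0.29) = +1.89 V; n = 2.
The balanced reaction is 2 Ce⁴⁺(aq) + Co(s) → 2 Ce³⁺(aq) + Co²⁺(aq), so Q = ([Ce³⁺(aq)]^2·[Co²⁺(aq)]) / [Ce⁴⁺(aq)]^2 = 0.713 and log Q = −0.147.
E = E° − (0.0571/n)·log Q = +1.89 − (0.0571/2)(−0.147) = +1.894 V.

+1.894 V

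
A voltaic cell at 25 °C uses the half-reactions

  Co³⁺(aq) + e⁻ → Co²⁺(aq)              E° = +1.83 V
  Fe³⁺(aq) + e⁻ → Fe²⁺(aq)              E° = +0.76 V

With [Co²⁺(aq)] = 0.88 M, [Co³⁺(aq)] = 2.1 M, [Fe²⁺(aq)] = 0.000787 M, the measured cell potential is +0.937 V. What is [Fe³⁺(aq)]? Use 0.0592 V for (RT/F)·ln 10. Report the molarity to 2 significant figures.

0.33 M

Co³⁺/Co²⁺ is the cathode (higher E°); E°cell = +1.83 − (+0.76) = +1.07 V with n = 1.
Since E = E° − (0.0592/n)·log Q, log Q = n(E° − E)/0.0592 = 2.247.
For Co³⁺(aq) + Fe²⁺(aq) → Co²⁺(aq) + Fe³⁺(aq), the reaction quotient is Q = ([Co²⁺(aq)]·[Fe³⁺(aq)]) / ([Co³⁺(aq)]·[Fe²⁺(aq)]).
Solving for the unknown gives log [Fe³⁺(aq)] = −0.479, so [Fe³⁺(aq)] ≈ 0.33 M.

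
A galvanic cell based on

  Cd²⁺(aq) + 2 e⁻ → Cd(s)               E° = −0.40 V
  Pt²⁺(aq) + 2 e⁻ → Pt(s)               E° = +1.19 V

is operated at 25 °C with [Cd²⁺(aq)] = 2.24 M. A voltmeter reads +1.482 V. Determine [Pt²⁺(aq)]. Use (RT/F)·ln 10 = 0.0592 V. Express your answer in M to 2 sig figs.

0.00050 M

Pt²⁺/Pt is the cathode (higher E°); E°cell = +1.19 − (−0.40) = +1.59 V with n = 2.
Since E = E° − (0.0592/n)·log Q, log Q = n(E° − E)/0.0592 = 3.649.
Balancing electrons gives Pt²⁺(aq) + Cd(s) → Pt(s) + Cd²⁺(aq); thus Q = [Cd²⁺(aq)] / [Pt²⁺(aq)].
Substituting the known concentrations and solving, log [Pt²⁺(aq)] = −3.299 and [Pt²⁺(aq)] = 0.00050 M.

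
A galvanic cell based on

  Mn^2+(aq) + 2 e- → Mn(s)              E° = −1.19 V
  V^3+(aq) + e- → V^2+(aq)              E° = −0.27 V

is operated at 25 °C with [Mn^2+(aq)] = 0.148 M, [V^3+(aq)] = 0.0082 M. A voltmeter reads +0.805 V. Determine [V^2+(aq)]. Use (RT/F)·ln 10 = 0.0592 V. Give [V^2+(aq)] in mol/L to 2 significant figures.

1.9 M

The V³⁺/V²⁺ couple has the larger reduction potential, so it is the cathode: E°cell = −0.27 − (−1.19) = +0.92 V and n = 2.
Rearranging E = E° − (0.0592/n)·log Q gives log Q = 2(+0.92 − (+0.805))/0.0592 = 3.885.
For 2 V^3+(aq) + Mn(s) → 2 V^2+(aq) + Mn^2+(aq), the reaction quotient is Q = ([V^2+(aq)]^2·[Mn^2+(aq)]) / [V^3+(aq)]^2.
Substituting the known concentrations and solving, log [V^2+(aq)] = 0.271 and [V^2+(aq)] = 1.9 M.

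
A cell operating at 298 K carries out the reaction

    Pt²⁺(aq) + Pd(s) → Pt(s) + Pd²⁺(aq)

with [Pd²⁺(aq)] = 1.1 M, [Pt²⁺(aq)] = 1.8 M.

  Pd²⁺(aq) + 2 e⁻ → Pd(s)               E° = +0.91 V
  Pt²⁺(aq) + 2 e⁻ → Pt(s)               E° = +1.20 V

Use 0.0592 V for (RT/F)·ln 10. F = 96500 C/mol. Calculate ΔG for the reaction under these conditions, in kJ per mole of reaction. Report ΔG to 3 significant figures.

The standard cell potential is +1.20 − (+0.91) = +0.29 V, with n = 2 electrons in the balanced equation.
Q = [Pd²⁺(aq)] / [Pt²⁺(aq)] = 0.611, so log Q = −0.214 and E = +0.29 − (0.0592/2)(−0.214) = +0.2963 V.
Then ΔG = −nFE = −2 × 96500 × +0.2963 J/mol = −57.2 kJ/mol.

−57.2 kJ/mol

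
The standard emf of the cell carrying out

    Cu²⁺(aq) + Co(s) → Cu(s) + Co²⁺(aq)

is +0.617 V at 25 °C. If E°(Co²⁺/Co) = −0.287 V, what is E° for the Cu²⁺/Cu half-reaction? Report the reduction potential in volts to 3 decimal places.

In the reaction as written the Cu²⁺/Cu couple is reduced (cathode) and Co²⁺/Co is oxidized (anode), so E°cell = E°(Cu²⁺/Cu) − E°(Co²⁺/Co).
E°(Cu²⁺/Cu) = E°cell + E°(anode) = +0.617 + (−0.287) = +0.330 V.

+0.330 V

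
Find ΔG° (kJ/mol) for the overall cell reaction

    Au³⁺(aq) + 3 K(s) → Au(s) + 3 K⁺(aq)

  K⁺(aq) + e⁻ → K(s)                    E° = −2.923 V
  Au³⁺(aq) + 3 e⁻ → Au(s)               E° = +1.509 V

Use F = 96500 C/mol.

−1283 kJ/mol

In the reaction as written Au³⁺(aq) is reduced, so the Au³⁺/Au couple is the cathode and K⁺/K is the anode.
E°cell = +1.509 − (−2.923) = +4.432 V; balancing electrons gives n = 3.
ΔG° = −nFE°cell = −(3)(96500)(+4.432) J/mol = −1283 kJ/mol.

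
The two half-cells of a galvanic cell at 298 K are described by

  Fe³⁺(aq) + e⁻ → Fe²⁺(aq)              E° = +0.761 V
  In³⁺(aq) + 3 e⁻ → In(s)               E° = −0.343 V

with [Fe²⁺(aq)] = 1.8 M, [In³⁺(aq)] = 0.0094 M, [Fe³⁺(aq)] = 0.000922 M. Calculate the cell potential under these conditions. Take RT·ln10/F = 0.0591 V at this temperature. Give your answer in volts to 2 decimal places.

Fe³⁺/Fe²⁺ is reduced (cathode, E° = +0.761 V) and In³⁺/In is oxidized (anode).
E°cell = E°cat − E°an = +0.761 − (−0.343) = +1.104 V; n = 3.
Balancing gives 3 Fe³⁺(aq) + In(s) → 3 Fe²⁺(aq) + In³⁺(aq); hence Q = ([Fe²⁺(aq)]^3·[In³⁺(aq)]) / [Fe³⁺(aq)]^3 = 6.99×10^7 (log Q = 7.845).
E = E° − (0.0591/n)·log Q = +1.104 − (0.0591/3)(7.845) = +0.95 V.

+0.95 V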